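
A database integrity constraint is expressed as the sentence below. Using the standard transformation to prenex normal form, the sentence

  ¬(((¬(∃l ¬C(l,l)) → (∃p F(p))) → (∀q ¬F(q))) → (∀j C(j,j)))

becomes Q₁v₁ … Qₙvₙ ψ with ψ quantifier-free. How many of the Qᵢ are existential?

1

Eliminate → and ↔ using ¬ and ∨.
  ¬(¬(¬(¬¬(∃l ¬C(l,l)) ∨ (∃p F(p))) ∨ (∀q ¬F(q))) ∨ (∀j C(j,j)))
Move each ¬ inward, flipping quantifiers it crosses:
  ((∀l C(l,l)) ∧ (∀p ¬F(p)) ∨ (∀q ¬F(q))) ∧ (∃j ¬C(j,j))
All bound variables are already distinct, so no renaming is needed.
Pull the quantifiers to the front (each side's bound variable is not free in the other side):
  ∀l ∀p ∀q ∃j ((C(l,l) ∧ ¬F(p) ∨ ¬F(q)) ∧ ¬C(j,j))
The prefix is ∀l ∀p ∀q ∃j: 3 universal, 1 existential.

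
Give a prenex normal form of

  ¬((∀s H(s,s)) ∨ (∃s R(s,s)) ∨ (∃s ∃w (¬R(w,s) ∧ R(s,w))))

∃s ∀p ∀y ∀w (¬H(s,s) ∧ ¬R(p,p) ∧ (R(w,y) ∨ ¬R(y,w)))

Move each ¬ inward, flipping quantifiers it crosses:
  (∃s ¬H(s,s)) ∧ (∀s ¬R(s,s)) ∧ (∀s ∀w (R(w,s) ∨ ¬R(s,w)))
Standardize variables apart so no two quantifiers bind the same name: s↦p, s↦y.
  (∃s ¬H(s,s)) ∧ (∀p ¬R(p,p)) ∧ (∀y ∀w (R(w,y) ∨ ¬R(y,w)))
Pull the quantifiers to the front (each side's bound variable is not free in the other side):
  ∃s ∀p ∀y ∀w (¬H(s,s) ∧ ¬R(p,p) ∧ (R(w,y) ∨ ¬R(y,w)))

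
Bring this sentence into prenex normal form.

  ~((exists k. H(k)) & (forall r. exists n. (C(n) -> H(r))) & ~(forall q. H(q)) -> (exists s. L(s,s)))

Rewrite implications/biconditionals: A → B as ¬A ∨ B.
  ~(~((exists k. H(k)) & (forall r. exists n. (~C(n) | H(r))) & ~(forall q. H(q))) | (exists s. L(s,s)))
Move each ¬ inward, flipping quantifiers it crosses:
  (exists k. H(k)) & (forall r. exists n. (~C(n) | H(r))) & (exists q. ~H(q)) & (forall s. ~L(s,s))
All bound variables are already distinct, so no renaming is needed.
Finally move all quantifiers to the prefix:
  exists k. forall r. exists n. exists q. forall s. (H(k) & (~C(n) | H(r)) & ~H(q) & ~L(s,s))

exists k. forall r. exists n. exists q. forall s. (H(k) & (~C(n) | H(r)) & ~H(q) & ~L(s,s))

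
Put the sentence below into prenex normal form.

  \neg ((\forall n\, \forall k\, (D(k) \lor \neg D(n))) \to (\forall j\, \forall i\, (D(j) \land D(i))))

Rewrite implications/biconditionals: A → B as ¬A ∨ B.
  \neg (\neg (\forall n\, \forall k\, (D(k) \lor \neg D(n))) \lor (\forall j\, \forall i\, (D(j) \land D(i))))
Move each ¬ inward, flipping quantifiers it crosses:
  (\forall n\, \forall k\, (D(k) \lor \neg D(n))) \land (\exists j\, \exists i\, (\neg D(j) \lor \neg D(i)))
All bound variables are already distinct, so no renaming is needed.
Finally move all quantifiers to the prefix:
  \forall n\, \forall k\, \exists j\, \exists i\, ((D(k) \lor \neg D(n)) \land (\neg D(j) \lor \neg D(i)))

\forall n\, \forall k\, \exists j\, \exists i\, ((D(k) \lor \neg D(n)) \land (\neg D(j) \lor \neg D(i)))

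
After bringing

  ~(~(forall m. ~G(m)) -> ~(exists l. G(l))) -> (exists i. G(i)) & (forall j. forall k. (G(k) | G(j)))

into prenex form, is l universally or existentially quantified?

First replace A → B with ¬A ∨ B.
  ~~(~~(forall m. ~G(m)) | ~(exists l. G(l))) | (exists i. G(i)) & (forall j. forall k. (G(k) | G(j)))
Push ¬ through the quantifiers and connectives to reach negation normal form:
  (forall m. ~G(m)) | (forall l. ~G(l)) | (exists i. G(i)) & (forall j. forall k. (G(k) | G(j)))
Finally move all quantifiers to the prefix:
  forall m. forall l. exists i. forall j. forall k. (~G(m) | ~G(l) | G(i) & (G(k) | G(j)))
The quantifier exists l sits under an odd number of negations (counting the antecedent side of each →), so it flips to forall l.

universal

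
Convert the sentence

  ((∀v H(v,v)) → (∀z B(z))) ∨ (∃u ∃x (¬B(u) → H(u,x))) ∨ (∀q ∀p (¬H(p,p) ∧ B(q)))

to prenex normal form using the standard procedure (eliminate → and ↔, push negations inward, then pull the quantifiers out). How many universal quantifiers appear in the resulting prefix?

3

First replace A → B with ¬A ∨ B.
  ¬(∀v H(v,v)) ∨ (∀z B(z)) ∨ (∃u ∃x (¬¬B(u) ∨ H(u,x))) ∨ (∀q ∀p (¬H(p,p) ∧ B(q)))
Drive negations inward (¬∀x A ≡ ∃x ¬A, ¬∃x A ≡ ∀x ¬A, De Morgan for ∧/∨):
  (∃v ¬H(v,v)) ∨ (∀z B(z)) ∨ (∃u ∃x (B(u) ∨ H(u,x))) ∨ (∀q ∀p (¬H(p,p) ∧ B(q)))
Extract every quantifier outward, since the variables are now distinct and don't occur free across branches:
  ∃v ∀z ∃u ∃x ∀q ∀p (¬H(v,v) ∨ B(z) ∨ B(u) ∨ H(u,x) ∨ ¬H(p,p) ∧ B(q))
The prefix is ∃v ∀z ∃u ∃x ∀q ∀p: 3 universal, 3 existential.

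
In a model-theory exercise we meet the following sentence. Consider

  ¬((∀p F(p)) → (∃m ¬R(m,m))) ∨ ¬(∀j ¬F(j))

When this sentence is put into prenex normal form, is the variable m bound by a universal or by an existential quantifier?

First replace A → B with ¬A ∨ B.
  ¬(¬(∀p F(p)) ∨ (∃m ¬R(m,m))) ∨ ¬(∀j ¬F(j))
Move each ¬ inward, flipping quantifiers it crosses:
  (∀p F(p)) ∧ (∀m R(m,m)) ∨ (∃j F(j))
Extract every quantifier outward, since the variables are now distinct and don't occur free across branches:
  ∀p ∀m ∃j (F(p) ∧ R(m,m) ∨ F(j))
The quantifier ∃m sits under an odd number of negations (counting the antecedent side of each →), so it flips to ∀m.

universal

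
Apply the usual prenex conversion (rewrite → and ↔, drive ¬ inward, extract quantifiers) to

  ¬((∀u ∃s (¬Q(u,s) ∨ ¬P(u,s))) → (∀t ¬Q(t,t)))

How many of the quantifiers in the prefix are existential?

2

Eliminate → and ↔ using ¬ and ∨.
  ¬(¬(∀u ∃s (¬Q(u,s) ∨ ¬P(u,s))) ∨ (∀t ¬Q(t,t)))
Move each ¬ inward, flipping quantifiers it crosses:
  (∀u ∃s (¬Q(u,s) ∨ ¬P(u,s))) ∧ (∃t Q(t,t))
All bound variables are already distinct, so no renaming is needed.
Finally move all quantifiers to the prefix:
  ∀u ∃s ∃t ((¬Q(u,s) ∨ ¬P(u,s)) ∧ Q(t,t))
The prefix is ∀u ∃s ∃t: 1 universal, 2 existential.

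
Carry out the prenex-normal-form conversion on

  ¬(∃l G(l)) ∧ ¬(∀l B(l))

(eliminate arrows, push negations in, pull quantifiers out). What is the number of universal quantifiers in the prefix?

Drive negations inward (¬∀x A ≡ ∃x ¬A, ¬∃x A ≡ ∀x ¬A, De Morgan for ∧/∨):
  (∀l ¬G(l)) ∧ (∃l ¬B(l))
Standardize variables apart so no two quantifiers bind the same name: l↦w1.
  (∀l ¬G(l)) ∧ (∃w1 ¬B(w1))
Finally move all quantifiers to the prefix:
  ∀l ∃w1 (¬G(l) ∧ ¬B(w1))
The prefix is ∀l ∃w1: 1 universal, 1 existential.

1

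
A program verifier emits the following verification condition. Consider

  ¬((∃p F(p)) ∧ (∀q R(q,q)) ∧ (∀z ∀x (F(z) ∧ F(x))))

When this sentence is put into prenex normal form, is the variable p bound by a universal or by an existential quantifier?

Move each ¬ inward, flipping quantifiers it crosses:
  (∀p ¬F(p)) ∨ (∃q ¬R(q,q)) ∨ (∃z ∃x (¬F(z) ∨ ¬F(x)))
All bound variables are already distinct, so no renaming is needed.
Extract every quantifier outward, since the variables are now distinct and don't occur free across branches:
  ∀p ∃q ∃z ∃x (¬F(p) ∨ ¬R(q,q) ∨ ¬F(z) ∨ ¬F(x))
The quantifier ∃p sits under an odd number of negations, so it flips to ∀p.

universal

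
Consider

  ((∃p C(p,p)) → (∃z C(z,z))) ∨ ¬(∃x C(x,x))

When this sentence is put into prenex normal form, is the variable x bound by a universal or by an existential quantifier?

Eliminate → and ↔ using ¬ and ∨.
  ¬(∃p C(p,p)) ∨ (∃z C(z,z)) ∨ ¬(∃x C(x,x))
Move each ¬ inward, flipping quantifiers it crosses:
  (∀p ¬C(p,p)) ∨ (∃z C(z,z)) ∨ (∀x ¬C(x,x))
All bound variables are already distinct, so no renaming is needed.
Pull the quantifiers to the front (each side's bound variable is not free in the other side):
  ∀p ∃z ∀x (¬C(p,p) ∨ C(z,z) ∨ ¬C(x,x))
The quantifier ∃x sits under an odd number of negations (counting the antecedent side of each →), so it flips to ∀x.

universal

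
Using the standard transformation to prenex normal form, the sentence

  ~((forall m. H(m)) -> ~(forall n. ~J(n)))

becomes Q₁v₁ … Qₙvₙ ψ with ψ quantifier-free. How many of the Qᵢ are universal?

2

First replace A → B with ¬A ∨ B.
  ~(~(forall m. H(m)) | ~(forall n. ~J(n)))
Move each ¬ inward, flipping quantifiers it crosses:
  (forall m. H(m)) & (forall n. ~J(n))
All bound variables are already distinct, so no renaming is needed.
Extract every quantifier outward, since the variables are now distinct and don't occur free across branches:
  forall m. forall n. (H(m) & ~J(n))
The prefix is forall m forall n: 2 universal, 0 existential.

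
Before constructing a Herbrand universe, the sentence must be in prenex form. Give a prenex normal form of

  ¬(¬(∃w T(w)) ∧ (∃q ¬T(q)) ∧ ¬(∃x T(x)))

Move each ¬ inward, flipping quantifiers it crosses:
  (∃w T(w)) ∨ (∀q T(q)) ∨ (∃x T(x))
All bound variables are already distinct, so no renaming is needed.
Extract every quantifier outward, since the variables are now distinct and don't occur free across branches:
  ∃w ∀q ∃x (T(w) ∨ T(q) ∨ T(x))

∃w ∀q ∃x (T(w) ∨ T(q) ∨ T(x))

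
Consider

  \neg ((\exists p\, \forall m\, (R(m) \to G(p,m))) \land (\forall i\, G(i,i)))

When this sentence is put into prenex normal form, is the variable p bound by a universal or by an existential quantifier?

First replace A → B with ¬A ∨ B.
  \neg ((\exists p\, \forall m\, (\neg R(m) \lor G(p,m))) \land (\forall i\, G(i,i)))
Drive negations inward (¬∀x A ≡ ∃x ¬A, ¬∃x A ≡ ∀x ¬A, De Morgan for ∧/∨):
  (\forall p\, \exists m\, (R(m) \land \neg G(p,m))) \lor (\exists i\, \neg G(i,i))
All bound variables are already distinct, so no renaming is needed.
Pull the quantifiers to the front (each side's bound variable is not free in the other side):
  \forall p\, \exists m\, \exists i\, (R(m) \land \neg G(p,m) \lor \neg G(i,i))
The quantifier \exists p sits under an odd number of negations (counting the antecedent side of each →), so it flips to \forall p.

universal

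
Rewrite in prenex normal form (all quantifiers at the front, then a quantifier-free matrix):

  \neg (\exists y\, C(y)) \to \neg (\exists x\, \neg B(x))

Eliminate → and ↔ using ¬ and ∨.
  \neg \neg (\exists y\, C(y)) \lor \neg (\exists x\, \neg B(x))
Push ¬ through the quantifiers and connectives to reach negation normal form:
  (\exists y\, C(y)) \lor (\forall x\, B(x))
Extract every quantifier outward, since the variables are now distinct and don't occur free across branches:
  \exists y\, \forall x\, (C(y) \lor B(x))

\exists y\, \forall x\, (C(y) \lor B(x))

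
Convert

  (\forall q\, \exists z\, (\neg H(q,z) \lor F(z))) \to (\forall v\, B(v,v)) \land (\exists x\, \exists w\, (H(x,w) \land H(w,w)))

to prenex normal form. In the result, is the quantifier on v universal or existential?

First replace A → B with ¬A ∨ B.
  \neg (\forall q\, \exists z\, (\neg H(q,z) \lor F(z))) \lor (\forall v\, B(v,v)) \land (\exists x\, \exists w\, (H(x,w) \land H(w,w)))
Push ¬ through the quantifiers and connectives to reach negation normal form:
  (\exists q\, \forall z\, (H(q,z) \land \neg F(z))) \lor (\forall v\, B(v,v)) \land (\exists x\, \exists w\, (H(x,w) \land H(w,w)))
All bound variables are already distinct, so no renaming is needed.
Finally move all quantifiers to the prefix:
  \exists q\, \forall z\, \forall v\, \exists x\, \exists w\, (H(q,z) \land \neg F(z) \lor B(v,v) \land H(x,w) \land H(w,w))
The quantifier \forall v sits under an even number of negations (counting the antecedent side of each →), so it remains universal.

universal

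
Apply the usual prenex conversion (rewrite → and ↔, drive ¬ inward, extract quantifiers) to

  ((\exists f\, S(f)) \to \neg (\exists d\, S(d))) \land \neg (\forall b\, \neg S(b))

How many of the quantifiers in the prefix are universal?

Rewrite implications/biconditionals: A → B as ¬A ∨ B.
  (\neg (\exists f\, S(f)) \lor \neg (\exists d\, S(d))) \land \neg (\forall b\, \neg S(b))
Push ¬ through the quantifiers and connectives to reach negation normal form:
  ((\forall f\, \neg S(f)) \lor (\forall d\, \neg S(d))) \land (\exists b\, S(b))
Extract every quantifier outward, since the variables are now distinct and don't occur free across branches:
  \forall f\, \forall d\, \exists b\, ((\neg S(f) \lor \neg S(d)) \land S(b))
The prefix is \forall f \forall d \exists b: 2 universal, 1 existential.

2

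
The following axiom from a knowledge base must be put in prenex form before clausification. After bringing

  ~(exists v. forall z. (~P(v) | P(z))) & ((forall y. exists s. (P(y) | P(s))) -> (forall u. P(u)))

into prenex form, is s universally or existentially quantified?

First replace A → B with ¬A ∨ B.
  ~(exists v. forall z. (~P(v) | P(z))) & (~(forall y. exists s. (P(y) | P(s))) | (forall u. P(u)))
Drive negations inward (¬∀x A ≡ ∃x ¬A, ¬∃x A ≡ ∀x ¬A, De Morgan for ∧/∨):
  (forall v. exists z. (P(v) & ~P(z))) & ((exists y. forall s. (~P(y) & ~P(s))) | (forall u. P(u)))
All bound variables are already distinct, so no renaming is needed.
Pull the quantifiers to the front (each side's bound variable is not free in the other side):
  forall v. exists z. exists y. forall s. forall u. (P(v) & ~P(z) & (~P(y) & ~P(s) | P(u)))
The quantifier exists s sits under an odd number of negations (counting the antecedent side of each →), so it flips to forall s.

universal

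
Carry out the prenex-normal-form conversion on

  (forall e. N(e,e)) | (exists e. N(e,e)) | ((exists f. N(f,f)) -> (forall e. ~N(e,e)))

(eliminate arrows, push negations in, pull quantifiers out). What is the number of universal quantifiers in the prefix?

3

Eliminate → and ↔ using ¬ and ∨.
  (forall e. N(e,e)) | (exists e. N(e,e)) | ~(exists f. N(f,f)) | (forall e. ~N(e,e))
Drive negations inward (¬∀x A ≡ ∃x ¬A, ¬∃x A ≡ ∀x ¬A, De Morgan for ∧/∨):
  (forall e. N(e,e)) | (exists e. N(e,e)) | (forall f. ~N(f,f)) | (forall e. ~N(e,e))
Rename bound variables to avoid capture: e↦v1, e↦q.
  (forall e. N(e,e)) | (exists v1. N(v1,v1)) | (forall f. ~N(f,f)) | (forall q. ~N(q,q))
Pull the quantifiers to the front (each side's bound variable is not free in the other side):
  forall e. exists v1. forall f. forall q. (N(e,e) | N(v1,v1) | ~N(f,f) | ~N(q,q))
The prefix is forall e exists v1 forall f forall q: 3 universal, 1 existential.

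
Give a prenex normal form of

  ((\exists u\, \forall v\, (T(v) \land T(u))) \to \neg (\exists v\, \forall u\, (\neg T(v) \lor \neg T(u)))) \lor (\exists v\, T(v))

\forall u\, \exists v\, \forall x1\, \exists y1\, \exists c\, (\neg T(v) \lor \neg T(u) \lor T(x1) \land T(y1) \lor T(c))

Eliminate → and ↔ using ¬ and ∨.
  \neg (\exists u\, \forall v\, (T(v) \land T(u))) \lor \neg (\exists v\, \forall u\, (\neg T(v) \lor \neg T(u))) \lor (\exists v\, T(v))
Move each ¬ inward, flipping quantifiers it crosses:
  (\forall u\, \exists v\, (\neg T(v) \lor \neg T(u))) \lor (\forall v\, \exists u\, (T(v) \land T(u))) \lor (\exists v\, T(v))
Rename bound variables to avoid capture: v↦x1, u↦y1, v↦c.
  (\forall u\, \exists v\, (\neg T(v) \lor \neg T(u))) \lor (\forall x1\, \exists y1\, (T(x1) \land T(y1))) \lor (\exists c\, T(c))
Finally move all quantifiers to the prefix:
  \forall u\, \exists v\, \forall x1\, \exists y1\, \exists c\, (\neg T(v) \lor \neg T(u) \lor T(x1) \land T(y1) \lor T(c))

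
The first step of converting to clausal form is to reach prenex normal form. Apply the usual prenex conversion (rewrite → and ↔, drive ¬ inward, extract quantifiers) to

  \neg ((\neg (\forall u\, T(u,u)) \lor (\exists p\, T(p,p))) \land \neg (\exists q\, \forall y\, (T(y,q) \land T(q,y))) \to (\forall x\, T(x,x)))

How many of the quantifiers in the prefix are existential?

4

Eliminate → and ↔ using ¬ and ∨.
  \neg (\neg ((\neg (\forall u\, T(u,u)) \lor (\exists p\, T(p,p))) \land \neg (\exists q\, \forall y\, (T(y,q) \land T(q,y)))) \lor (\forall x\, T(x,x)))
Move each ¬ inward, flipping quantifiers it crosses:
  ((\exists u\, \neg T(u,u)) \lor (\exists p\, T(p,p))) \land (\forall q\, \exists y\, (\neg T(y,q) \lor \neg T(q,y))) \land (\exists x\, \neg T(x,x))
All bound variables are already distinct, so no renaming is needed.
Finally move all quantifiers to the prefix:
  \exists u\, \exists p\, \forall q\, \exists y\, \exists x\, ((\neg T(u,u) \lor T(p,p)) \land (\neg T(y,q) \lor \neg T(q,y)) \land \neg T(x,x))
The prefix is \exists u \exists p \forall q \exists y \exists x: 1 universal, 4 existential.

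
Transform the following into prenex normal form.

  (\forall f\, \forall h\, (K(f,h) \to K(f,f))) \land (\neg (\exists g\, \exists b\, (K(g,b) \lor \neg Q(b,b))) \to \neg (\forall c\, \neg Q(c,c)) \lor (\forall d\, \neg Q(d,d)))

\forall f\, \forall h\, \exists g\, \exists b\, \exists c\, \forall d\, ((\neg K(f,h) \lor K(f,f)) \land (K(g,b) \lor \neg Q(b,b) \lor Q(c,c) \lor \neg Q(d,d)))

First replace A → B with ¬A ∨ B.
  (\forall f\, \forall h\, (\neg K(f,h) \lor K(f,f))) \land (\neg \neg (\exists g\, \exists b\, (K(g,b) \lor \neg Q(b,b))) \lor \neg (\forall c\, \neg Q(c,c)) \lor (\forall d\, \neg Q(d,d)))
Push ¬ through the quantifiers and connectives to reach negation normal form:
  (\forall f\, \forall h\, (\neg K(f,h) \lor K(f,f))) \land ((\exists g\, \exists b\, (K(g,b) \lor \neg Q(b,b))) \lor (\exists c\, Q(c,c)) \lor (\forall d\, \neg Q(d,d)))
Extract every quantifier outward, since the variables are now distinct and don't occur free across branches:
  \forall f\, \forall h\, \exists g\, \exists b\, \exists c\, \forall d\, ((\neg K(f,h) \lor K(f,f)) \land (K(g,b) \lor \neg Q(b,b) \lor Q(c,c) \lor \neg Q(d,d)))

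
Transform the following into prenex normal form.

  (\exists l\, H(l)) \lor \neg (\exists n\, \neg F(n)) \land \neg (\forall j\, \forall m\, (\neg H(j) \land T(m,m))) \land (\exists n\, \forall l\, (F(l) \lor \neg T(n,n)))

Push ¬ through the quantifiers and connectives to reach negation normal form:
  (\exists l\, H(l)) \lor (\forall n\, F(n)) \land (\exists j\, \exists m\, (H(j) \lor \neg T(m,m))) \land (\exists n\, \forall l\, (F(l) \lor \neg T(n,n)))
Give each quantifier a distinct variable: n↦v1, l↦t.
  (\exists l\, H(l)) \lor (\forall n\, F(n)) \land (\exists j\, \exists m\, (H(j) \lor \neg T(m,m))) \land (\exists v1\, \forall t\, (F(t) \lor \neg T(v1,v1)))
Pull the quantifiers to the front (each side's bound variable is not free in the other side):
  \exists l\, \forall n\, \exists j\, \exists m\, \exists v1\, \forall t\, (H(l) \lor F(n) \land (H(j) \lor \neg T(m,m)) \land (F(t) \lor \neg T(v1,v1)))

\exists l\, \forall n\, \exists j\, \exists m\, \exists v1\, \forall t\, (H(l) \lor F(n) \land (H(j) \lor \neg T(m,m)) \land (F(t) \lor \neg T(v1,v1)))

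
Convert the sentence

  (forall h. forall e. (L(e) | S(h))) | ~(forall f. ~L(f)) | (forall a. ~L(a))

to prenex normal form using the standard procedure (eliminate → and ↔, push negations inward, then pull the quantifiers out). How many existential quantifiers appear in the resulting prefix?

Push ¬ through the quantifiers and connectives to reach negation normal form:
  (forall h. forall e. (L(e) | S(h))) | (exists f. L(f)) | (forall a. ~L(a))
All bound variables are already distinct, so no renaming is needed.
Finally move all quantifiers to the prefix:
  forall h. forall e. exists f. forall a. (L(e) | S(h) | L(f) | ~L(a))
The prefix is forall h forall e exists f forall a: 3 universal, 1 existential.

1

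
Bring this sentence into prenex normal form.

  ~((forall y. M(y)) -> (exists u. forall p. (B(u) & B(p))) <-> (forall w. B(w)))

Rewrite implications/biconditionals: A → B as ¬A ∨ B; A ↔ B as (¬A ∨ B) ∧ (¬B ∨ A).
  ~((~(~(forall y. M(y)) | (exists u. forall p. (B(u) & B(p)))) | (forall w. B(w))) & (~(forall w. B(w)) | ~(forall y. M(y)) | (exists u. forall p. (B(u) & B(p)))))
Push ¬ through the quantifiers and connectives to reach negation normal form:
  ((exists y. ~M(y)) | (exists u. forall p. (B(u) & B(p)))) & (exists w. ~B(w)) | (forall w. B(w)) & (forall y. M(y)) & (forall u. exists p. (~B(u) | ~B(p)))
Standardize variables apart so no two quantifiers bind the same name: w↦x1, y↦u1, u↦r, p↦b.
  ((exists y. ~M(y)) | (exists u. forall p. (B(u) & B(p)))) & (exists w. ~B(w)) | (forall x1. B(x1)) & (forall u1. M(u1)) & (forall r. exists b. (~B(r) | ~B(b)))
Finally move all quantifiers to the prefix:
  exists y. exists u. forall p. exists w. forall x1. forall u1. forall r. exists b. ((~M(y) | B(u) & B(p)) & ~B(w) | B(x1) & M(u1) & (~B(r) | ~B(b)))

exists y. exists u. forall p. exists w. forall x1. forall u1. forall r. exists b. ((~M(y) | B(u) & B(p)) & ~B(w) | B(x1) & M(u1) & (~B(r) | ~B(b)))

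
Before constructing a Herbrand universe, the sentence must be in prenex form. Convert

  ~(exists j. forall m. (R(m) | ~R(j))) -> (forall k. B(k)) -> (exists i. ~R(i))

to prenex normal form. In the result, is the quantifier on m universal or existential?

universal

Eliminate → and ↔ using ¬ and ∨.
  ~~(exists j. forall m. (R(m) | ~R(j))) | ~(forall k. B(k)) | (exists i. ~R(i))
Push ¬ through the quantifiers and connectives to reach negation normal form:
  (exists j. forall m. (R(m) | ~R(j))) | (exists k. ~B(k)) | (exists i. ~R(i))
All bound variables are already distinct, so no renaming is needed.
Pull the quantifiers to the front (each side's bound variable is not free in the other side):
  exists j. forall m. exists k. exists i. (R(m) | ~R(j) | ~B(k) | ~R(i))
The quantifier forall m sits under an even number of negations (counting the antecedent side of each →), so it remains universal.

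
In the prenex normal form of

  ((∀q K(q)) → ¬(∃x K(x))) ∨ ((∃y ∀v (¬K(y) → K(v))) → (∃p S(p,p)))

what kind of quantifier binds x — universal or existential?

Rewrite implications/biconditionals: A → B as ¬A ∨ B.
  ¬(∀q K(q)) ∨ ¬(∃x K(x)) ∨ ¬(∃y ∀v (¬¬K(y) ∨ K(v))) ∨ (∃p S(p,p))
Move each ¬ inward, flipping quantifiers it crosses:
  (∃q ¬K(q)) ∨ (∀x ¬K(x)) ∨ (∀y ∃v (¬K(y) ∧ ¬K(v))) ∨ (∃p S(p,p))
All bound variables are already distinct, so no renaming is needed.
Pull the quantifiers to the front (each side's bound variable is not free in the other side):
  ∃q ∀x ∀y ∃v ∃p (¬K(q) ∨ ¬K(x) ∨ ¬K(y) ∧ ¬K(v) ∨ S(p,p))
The quantifier ∃x sits under an odd number of negations (counting the antecedent side of each →), so it flips to ∀x.

universal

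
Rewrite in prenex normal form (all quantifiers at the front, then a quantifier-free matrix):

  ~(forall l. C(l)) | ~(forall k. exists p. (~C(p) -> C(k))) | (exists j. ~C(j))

exists l. exists k. forall p. exists j. (~C(l) | ~C(p) & ~C(k) | ~C(j))

Rewrite implications/biconditionals: A → B as ¬A ∨ B.
  ~(forall l. C(l)) | ~(forall k. exists p. (~~C(p) | C(k))) | (exists j. ~C(j))
Move each ¬ inward, flipping quantifiers it crosses:
  (exists l. ~C(l)) | (exists k. forall p. (~C(p) & ~C(k))) | (exists j. ~C(j))
All bound variables are already distinct, so no renaming is needed.
Extract every quantifier outward, since the variables are now distinct and don't occur free across branches:
  exists l. exists k. forall p. exists j. (~C(l) | ~C(p) & ~C(k) | ~C(j))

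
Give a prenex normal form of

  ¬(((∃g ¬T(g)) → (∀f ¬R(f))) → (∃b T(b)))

∀g ∀f ∀b ((T(g) ∨ ¬R(f)) ∧ ¬T(b))

Eliminate → and ↔ using ¬ and ∨.
  ¬(¬(¬(∃g ¬T(g)) ∨ (∀f ¬R(f))) ∨ (∃b T(b)))
Push ¬ through the quantifiers and connectives to reach negation normal form:
  ((∀g T(g)) ∨ (∀f ¬R(f))) ∧ (∀b ¬T(b))
Extract every quantifier outward, since the variables are now distinct and don't occur free across branches:
  ∀g ∀f ∀b ((T(g) ∨ ¬R(f)) ∧ ¬T(b))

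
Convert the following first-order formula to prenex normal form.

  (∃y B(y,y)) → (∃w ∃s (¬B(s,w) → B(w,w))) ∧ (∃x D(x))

Eliminate → and ↔ using ¬ and ∨.
  ¬(∃y B(y,y)) ∨ (∃w ∃s (¬¬B(s,w) ∨ B(w,w))) ∧ (∃x D(x))
Move each ¬ inward, flipping quantifiers it crosses:
  (∀y ¬B(y,y)) ∨ (∃w ∃s (B(s,w) ∨ B(w,w))) ∧ (∃x D(x))
All bound variables are already distinct, so no renaming is needed.
Pull the quantifiers to the front (each side's bound variable is not free in the other side):
  ∀y ∃w ∃s ∃x (¬B(y,y) ∨ (B(s,w) ∨ B(w,w)) ∧ D(x))

∀y ∃w ∃s ∃x (¬B(y,y) ∨ (B(s,w) ∨ B(w,w)) ∧ D(x))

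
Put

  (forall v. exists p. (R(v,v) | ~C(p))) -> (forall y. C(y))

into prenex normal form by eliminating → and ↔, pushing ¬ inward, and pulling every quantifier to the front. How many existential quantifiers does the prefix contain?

1

First replace A → B with ¬A ∨ B.
  ~(forall v. exists p. (R(v,v) | ~C(p))) | (forall y. C(y))
Move each ¬ inward, flipping quantifiers it crosses:
  (exists v. forall p. (~R(v,v) & C(p))) | (forall y. C(y))
All bound variables are already distinct, so no renaming is needed.
Extract every quantifier outward, since the variables are now distinct and don't occur free across branches:
  exists v. forall p. forall y. (~R(v,v) & C(p) | C(y))
The prefix is exists v forall p forall y: 2 universal, 1 existential.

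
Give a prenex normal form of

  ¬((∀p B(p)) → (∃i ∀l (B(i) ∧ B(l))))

∀p ∀i ∃l (B(p) ∧ (¬B(i) ∨ ¬B(l)))

Eliminate → and ↔ using ¬ and ∨.
  ¬(¬(∀p B(p)) ∨ (∃i ∀l (B(i) ∧ B(l))))
Drive negations inward (¬∀x A ≡ ∃x ¬A, ¬∃x A ≡ ∀x ¬A, De Morgan for ∧/∨):
  (∀p B(p)) ∧ (∀i ∃l (¬B(i) ∨ ¬B(l)))
All bound variables are already distinct, so no renaming is needed.
Extract every quantifier outward, since the variables are now distinct and don't occur free across branches:
  ∀p ∀i ∃l (B(p) ∧ (¬B(i) ∨ ¬B(l)))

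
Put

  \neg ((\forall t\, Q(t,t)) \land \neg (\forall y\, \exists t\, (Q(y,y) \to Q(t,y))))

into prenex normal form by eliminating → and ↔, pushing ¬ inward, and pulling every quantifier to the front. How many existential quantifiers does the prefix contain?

Eliminate → and ↔ using ¬ and ∨.
  \neg ((\forall t\, Q(t,t)) \land \neg (\forall y\, \exists t\, (\neg Q(y,y) \lor Q(t,y))))
Move each ¬ inward, flipping quantifiers it crosses:
  (\exists t\, \neg Q(t,t)) \lor (\forall y\, \exists t\, (\neg Q(y,y) \lor Q(t,y)))
Rename bound variables to avoid capture: t↦z1.
  (\exists t\, \neg Q(t,t)) \lor (\forall y\, \exists z1\, (\neg Q(y,y) \lor Q(z1,y)))
Finally move all quantifiers to the prefix:
  \exists t\, \forall y\, \exists z1\, (\neg Q(t,t) \lor \neg Q(y,y) \lor Q(z1,y))
The prefix is \exists t \forall y \exists z1: 1 universal, 2 existential.

2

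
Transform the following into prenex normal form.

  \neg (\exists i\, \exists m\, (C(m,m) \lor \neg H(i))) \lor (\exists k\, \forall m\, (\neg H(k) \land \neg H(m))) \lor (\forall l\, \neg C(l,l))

Move each ¬ inward, flipping quantifiers it crosses:
  (\forall i\, \forall m\, (\neg C(m,m) \land H(i))) \lor (\exists k\, \forall m\, (\neg H(k) \land \neg H(m))) \lor (\forall l\, \neg C(l,l))
Rename bound variables to avoid capture: m↦y.
  (\forall i\, \forall m\, (\neg C(m,m) \land H(i))) \lor (\exists k\, \forall y\, (\neg H(k) \land \neg H(y))) \lor (\forall l\, \neg C(l,l))
Finally move all quantifiers to the prefix:
  \forall i\, \forall m\, \exists k\, \forall y\, \forall l\, (\neg C(m,m) \land H(i) \lor \neg H(k) \land \neg H(y) \lor \neg C(l,l))

\forall i\, \forall m\, \exists k\, \forall y\, \forall l\, (\neg C(m,m) \land H(i) \lor \neg H(k) \land \neg H(y) \lor \neg C(l,l))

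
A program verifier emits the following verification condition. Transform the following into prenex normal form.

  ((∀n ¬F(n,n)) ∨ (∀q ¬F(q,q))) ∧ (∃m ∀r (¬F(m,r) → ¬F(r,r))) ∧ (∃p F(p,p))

Eliminate → and ↔ using ¬ and ∨.
  ((∀n ¬F(n,n)) ∨ (∀q ¬F(q,q))) ∧ (∃m ∀r (¬¬F(m,r) ∨ ¬F(r,r))) ∧ (∃p F(p,p))
Drive negations inward (¬∀x A ≡ ∃x ¬A, ¬∃x A ≡ ∀x ¬A, De Morgan for ∧/∨):
  ((∀n ¬F(n,n)) ∨ (∀q ¬F(q,q))) ∧ (∃m ∀r (F(m,r) ∨ ¬F(r,r))) ∧ (∃p F(p,p))
All bound variables are already distinct, so no renaming is needed.
Pull the quantifiers to the front (each side's bound variable is not free in the other side):
  ∀n ∀q ∃m ∀r ∃p ((¬F(n,n) ∨ ¬F(q,q)) ∧ (F(m,r) ∨ ¬F(r,r)) ∧ F(p,p))

∀n ∀q ∃m ∀r ∃p ((¬F(n,n) ∨ ¬F(q,q)) ∧ (F(m,r) ∨ ¬F(r,r)) ∧ F(p,p))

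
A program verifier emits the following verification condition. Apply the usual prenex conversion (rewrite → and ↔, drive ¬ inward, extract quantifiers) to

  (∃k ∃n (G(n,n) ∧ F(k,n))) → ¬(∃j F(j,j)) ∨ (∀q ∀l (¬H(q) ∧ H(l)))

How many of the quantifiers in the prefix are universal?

Eliminate → and ↔ using ¬ and ∨.
  ¬(∃k ∃n (G(n,n) ∧ F(k,n))) ∨ ¬(∃j F(j,j)) ∨ (∀q ∀l (¬H(q) ∧ H(l)))
Drive negations inward (¬∀x A ≡ ∃x ¬A, ¬∃x A ≡ ∀x ¬A, De Morgan for ∧/∨):
  (∀k ∀n (¬G(n,n) ∨ ¬F(k,n))) ∨ (∀j ¬F(j,j)) ∨ (∀q ∀l (¬H(q) ∧ H(l)))
All bound variables are already distinct, so no renaming is needed.
Extract every quantifier outward, since the variables are now distinct and don't occur free across branches:
  ∀k ∀n ∀j ∀q ∀l (¬G(n,n) ∨ ¬F(k,n) ∨ ¬F(j,j) ∨ ¬H(q) ∧ H(l))
The prefix is ∀k ∀n ∀j ∀q ∀l: 5 universal, 0 existential.

5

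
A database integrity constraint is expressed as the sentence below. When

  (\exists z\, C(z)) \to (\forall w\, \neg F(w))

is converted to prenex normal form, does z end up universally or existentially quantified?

universal

Rewrite implications/biconditionals: A → B as ¬A ∨ B.
  \neg (\exists z\, C(z)) \lor (\forall w\, \neg F(w))
Move each ¬ inward, flipping quantifiers it crosses:
  (\forall z\, \neg C(z)) \lor (\forall w\, \neg F(w))
Pull the quantifiers to the front (each side's bound variable is not free in the other side):
  \forall z\, \forall w\, (\neg C(z) \lor \neg F(w))
The quantifier \exists z sits under an odd number of negations (counting the antecedent side of each →), so it flips to \forall z.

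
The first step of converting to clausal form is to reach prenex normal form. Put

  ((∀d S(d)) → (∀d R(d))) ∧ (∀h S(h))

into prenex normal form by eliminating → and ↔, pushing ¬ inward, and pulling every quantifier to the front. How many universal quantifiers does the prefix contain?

Eliminate → and ↔ using ¬ and ∨.
  (¬(∀d S(d)) ∨ (∀d R(d))) ∧ (∀h S(h))
Push ¬ through the quantifiers and connectives to reach negation normal form:
  ((∃d ¬S(d)) ∨ (∀d R(d))) ∧ (∀h S(h))
Give each quantifier a distinct variable: d↦r.
  ((∃d ¬S(d)) ∨ (∀r R(r))) ∧ (∀h S(h))
Finally move all quantifiers to the prefix:
  ∃d ∀r ∀h ((¬S(d) ∨ R(r)) ∧ S(h))
The prefix is ∃d ∀r ∀h: 2 universal, 1 existential.

2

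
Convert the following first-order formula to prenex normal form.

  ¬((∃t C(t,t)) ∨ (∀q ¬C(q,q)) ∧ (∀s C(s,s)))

∀t ∃q ∃s (¬C(t,t) ∧ (C(q,q) ∨ ¬C(s,s)))

Drive negations inward (¬∀x A ≡ ∃x ¬A, ¬∃x A ≡ ∀x ¬A, De Morgan for ∧/∨):
  (∀t ¬C(t,t)) ∧ ((∃q C(q,q)) ∨ (∃s ¬C(s,s)))
All bound variables are already distinct, so no renaming is needed.
Extract every quantifier outward, since the variables are now distinct and don't occur free across branches:
  ∀t ∃q ∃s (¬C(t,t) ∧ (C(q,q) ∨ ¬C(s,s)))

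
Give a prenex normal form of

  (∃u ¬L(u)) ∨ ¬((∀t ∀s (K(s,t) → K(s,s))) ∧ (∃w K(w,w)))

∃u ∃t ∃s ∀w (¬L(u) ∨ K(s,t) ∧ ¬K(s,s) ∨ ¬K(w,w))

Eliminate → and ↔ using ¬ and ∨.
  (∃u ¬L(u)) ∨ ¬((∀t ∀s (¬K(s,t) ∨ K(s,s))) ∧ (∃w K(w,w)))
Move each ¬ inward, flipping quantifiers it crosses:
  (∃u ¬L(u)) ∨ (∃t ∃s (K(s,t) ∧ ¬K(s,s))) ∨ (∀w ¬K(w,w))
All bound variables are already distinct, so no renaming is needed.
Pull the quantifiers to the front (each side's bound variable is not free in the other side):
  ∃u ∃t ∃s ∀w (¬L(u) ∨ K(s,t) ∧ ¬K(s,s) ∨ ¬K(w,w))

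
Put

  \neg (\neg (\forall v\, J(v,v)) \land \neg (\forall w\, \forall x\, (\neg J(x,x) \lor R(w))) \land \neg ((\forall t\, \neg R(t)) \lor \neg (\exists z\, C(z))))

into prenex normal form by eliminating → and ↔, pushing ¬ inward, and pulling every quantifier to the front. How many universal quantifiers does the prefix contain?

Push ¬ through the quantifiers and connectives to reach negation normal form:
  (\forall v\, J(v,v)) \lor (\forall w\, \forall x\, (\neg J(x,x) \lor R(w))) \lor (\forall t\, \neg R(t)) \lor (\forall z\, \neg C(z))
Finally move all quantifiers to the prefix:
  \forall v\, \forall w\, \forall x\, \forall t\, \forall z\, (J(v,v) \lor \neg J(x,x) \lor R(w) \lor \neg R(t) \lor \neg C(z))
The prefix is \forall v \forall w \forall x \forall t \forall z: 5 universal, 0 existential.

5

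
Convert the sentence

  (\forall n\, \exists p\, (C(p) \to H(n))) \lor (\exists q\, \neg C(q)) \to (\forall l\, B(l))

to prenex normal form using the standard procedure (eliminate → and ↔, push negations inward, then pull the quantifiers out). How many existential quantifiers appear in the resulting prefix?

Eliminate → and ↔ using ¬ and ∨.
  \neg ((\forall n\, \exists p\, (\neg C(p) \lor H(n))) \lor (\exists q\, \neg C(q))) \lor (\forall l\, B(l))
Drive negations inward (¬∀x A ≡ ∃x ¬A, ¬∃x A ≡ ∀x ¬A, De Morgan for ∧/∨):
  (\exists n\, \forall p\, (C(p) \land \neg H(n))) \land (\forall q\, C(q)) \lor (\forall l\, B(l))
Pull the quantifiers to the front (each side's bound variable is not free in the other side):
  \exists n\, \forall p\, \forall q\, \forall l\, (C(p) \land \neg H(n) \land C(q) \lor B(l))
The prefix is \exists n \forall p \forall q \forall l: 3 universal, 1 existential.

1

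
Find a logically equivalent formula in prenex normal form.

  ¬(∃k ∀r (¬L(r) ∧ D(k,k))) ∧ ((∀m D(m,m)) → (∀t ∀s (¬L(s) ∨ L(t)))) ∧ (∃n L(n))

First replace A → B with ¬A ∨ B.
  ¬(∃k ∀r (¬L(r) ∧ D(k,k))) ∧ (¬(∀m D(m,m)) ∨ (∀t ∀s (¬L(s) ∨ L(t)))) ∧ (∃n L(n))
Push ¬ through the quantifiers and connectives to reach negation normal form:
  (∀k ∃r (L(r) ∨ ¬D(k,k))) ∧ ((∃m ¬D(m,m)) ∨ (∀t ∀s (¬L(s) ∨ L(t)))) ∧ (∃n L(n))
All bound variables are already distinct, so no renaming is needed.
Extract every quantifier outward, since the variables are now distinct and don't occur free across branches:
  ∀k ∃r ∃m ∀t ∀s ∃n ((L(r) ∨ ¬D(k,k)) ∧ (¬D(m,m) ∨ ¬L(s) ∨ L(t)) ∧ L(n))

∀k ∃r ∃m ∀t ∀s ∃n ((L(r) ∨ ¬D(k,k)) ∧ (¬D(m,m) ∨ ¬L(s) ∨ L(t)) ∧ L(n))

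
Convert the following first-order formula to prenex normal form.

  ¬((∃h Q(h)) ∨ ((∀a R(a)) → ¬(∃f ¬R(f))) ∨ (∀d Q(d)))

∀h ∀a ∃f ∃d (¬Q(h) ∧ R(a) ∧ ¬R(f) ∧ ¬Q(d))

First replace A → B with ¬A ∨ B.
  ¬((∃h Q(h)) ∨ ¬(∀a R(a)) ∨ ¬(∃f ¬R(f)) ∨ (∀d Q(d)))
Push ¬ through the quantifiers and connectives to reach negation normal form:
  (∀h ¬Q(h)) ∧ (∀a R(a)) ∧ (∃f ¬R(f)) ∧ (∃d ¬Q(d))
Extract every quantifier outward, since the variables are now distinct and don't occur free across branches:
  ∀h ∀a ∃f ∃d (¬Q(h) ∧ R(a) ∧ ¬R(f) ∧ ¬Q(d))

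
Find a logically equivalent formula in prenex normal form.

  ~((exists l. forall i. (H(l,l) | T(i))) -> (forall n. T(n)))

Eliminate → and ↔ using ¬ and ∨.
  ~(~(exists l. forall i. (H(l,l) | T(i))) | (forall n. T(n)))
Drive negations inward (¬∀x A ≡ ∃x ¬A, ¬∃x A ≡ ∀x ¬A, De Morgan for ∧/∨):
  (exists l. forall i. (H(l,l) | T(i))) & (exists n. ~T(n))
Pull the quantifiers to the front (each side's bound variable is not free in the other side):
  exists l. forall i. exists n. ((H(l,l) | T(i)) & ~T(n))

exists l. forall i. exists n. ((H(l,l) | T(i)) & ~T(n))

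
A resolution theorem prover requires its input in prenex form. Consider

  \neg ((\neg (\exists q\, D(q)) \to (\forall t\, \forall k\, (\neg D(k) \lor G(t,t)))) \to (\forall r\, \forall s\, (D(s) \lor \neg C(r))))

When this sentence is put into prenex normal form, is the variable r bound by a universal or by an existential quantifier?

existential

Rewrite implications/biconditionals: A → B as ¬A ∨ B.
  \neg (\neg (\neg \neg (\exists q\, D(q)) \lor (\forall t\, \forall k\, (\neg D(k) \lor G(t,t)))) \lor (\forall r\, \forall s\, (D(s) \lor \neg C(r))))
Drive negations inward (¬∀x A ≡ ∃x ¬A, ¬∃x A ≡ ∀x ¬A, De Morgan for ∧/∨):
  ((\exists q\, D(q)) \lor (\forall t\, \forall k\, (\neg D(k) \lor G(t,t)))) \land (\exists r\, \exists s\, (\neg D(s) \land C(r)))
All bound variables are already distinct, so no renaming is needed.
Extract every quantifier outward, since the variables are now distinct and don't occur free across branches:
  \exists q\, \forall t\, \forall k\, \exists r\, \exists s\, ((D(q) \lor \neg D(k) \lor G(t,t)) \land \neg D(s) \land C(r))
The quantifier \forall r sits under an odd number of negations (counting the antecedent side of each →), so it flips to \exists r.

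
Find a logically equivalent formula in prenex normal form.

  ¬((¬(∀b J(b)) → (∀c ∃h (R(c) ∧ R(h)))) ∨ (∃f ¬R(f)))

∃b ∃c ∀h ∀f (¬J(b) ∧ (¬R(c) ∨ ¬R(h)) ∧ R(f))

Eliminate → and ↔ using ¬ and ∨.
  ¬(¬¬(∀b J(b)) ∨ (∀c ∃h (R(c) ∧ R(h))) ∨ (∃f ¬R(f)))
Drive negations inward (¬∀x A ≡ ∃x ¬A, ¬∃x A ≡ ∀x ¬A, De Morgan for ∧/∨):
  (∃b ¬J(b)) ∧ (∃c ∀h (¬R(c) ∨ ¬R(h))) ∧ (∀f R(f))
Finally move all quantifiers to the prefix:
  ∃b ∃c ∀h ∀f (¬J(b) ∧ (¬R(c) ∨ ¬R(h)) ∧ R(f))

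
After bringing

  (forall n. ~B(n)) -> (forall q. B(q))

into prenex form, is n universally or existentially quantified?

First replace A → B with ¬A ∨ B.
  ~(forall n. ~B(n)) | (forall q. B(q))
Move each ¬ inward, flipping quantifiers it crosses:
  (exists n. B(n)) | (forall q. B(q))
Extract every quantifier outward, since the variables are now distinct and don't occur free across branches:
  exists n. forall q. (B(n) | B(q))
The quantifier forall n sits under an odd number of negations (counting the antecedent side of each →), so it flips to exists n.

existential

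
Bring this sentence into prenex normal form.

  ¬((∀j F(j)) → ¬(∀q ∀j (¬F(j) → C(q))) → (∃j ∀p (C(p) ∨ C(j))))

Eliminate → and ↔ using ¬ and ∨.
  ¬(¬(∀j F(j)) ∨ ¬¬(∀q ∀j (¬¬F(j) ∨ C(q))) ∨ (∃j ∀p (C(p) ∨ C(j))))
Push ¬ through the quantifiers and connectives to reach negation normal form:
  (∀j F(j)) ∧ (∃q ∃j (¬F(j) ∧ ¬C(q))) ∧ (∀j ∃p (¬C(p) ∧ ¬C(j)))
Give each quantifier a distinct variable: j↦x, j↦u1.
  (∀j F(j)) ∧ (∃q ∃x (¬F(x) ∧ ¬C(q))) ∧ (∀u1 ∃p (¬C(p) ∧ ¬C(u1)))
Pull the quantifiers to the front (each side's bound variable is not free in the other side):
  ∀j ∃q ∃x ∀u1 ∃p (F(j) ∧ ¬F(x) ∧ ¬C(q) ∧ ¬C(p) ∧ ¬C(u1))

∀j ∃q ∃x ∀u1 ∃p (F(j) ∧ ¬F(x) ∧ ¬C(q) ∧ ¬C(p) ∧ ¬C(u1))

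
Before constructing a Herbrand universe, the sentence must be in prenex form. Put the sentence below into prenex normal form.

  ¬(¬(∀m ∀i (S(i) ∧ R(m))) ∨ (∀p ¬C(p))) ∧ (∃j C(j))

Move each ¬ inward, flipping quantifiers it crosses:
  (∀m ∀i (S(i) ∧ R(m))) ∧ (∃p C(p)) ∧ (∃j C(j))
Extract every quantifier outward, since the variables are now distinct and don't occur free across branches:
  ∀m ∀i ∃p ∃j (S(i) ∧ R(m) ∧ C(p) ∧ C(j))

∀m ∀i ∃p ∃j (S(i) ∧ R(m) ∧ C(p) ∧ C(j))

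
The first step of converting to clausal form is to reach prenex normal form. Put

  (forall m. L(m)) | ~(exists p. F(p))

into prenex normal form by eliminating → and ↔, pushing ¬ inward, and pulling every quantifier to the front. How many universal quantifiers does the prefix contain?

Move each ¬ inward, flipping quantifiers it crosses:
  (forall m. L(m)) | (forall p. ~F(p))
Finally move all quantifiers to the prefix:
  forall m. forall p. (L(m) | ~F(p))
The prefix is forall m forall p: 2 universal, 0 existential.

2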